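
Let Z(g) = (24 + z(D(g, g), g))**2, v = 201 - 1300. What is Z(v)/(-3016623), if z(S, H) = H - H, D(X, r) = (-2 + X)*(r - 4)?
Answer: -192/1005541 ≈ -0.00019094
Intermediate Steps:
v = -1099
D(X, r) = (-4 + r)*(-2 + X) (D(X, r) = (-2 + X)*(-4 + r) = (-4 + r)*(-2 + X))
z(S, H) = 0
Z(g) = 576 (Z(g) = (24 + 0)**2 = 24**2 = 576)
Z(v)/(-3016623) = 576/(-3016623) = 576*(-1/3016623) = -192/1005541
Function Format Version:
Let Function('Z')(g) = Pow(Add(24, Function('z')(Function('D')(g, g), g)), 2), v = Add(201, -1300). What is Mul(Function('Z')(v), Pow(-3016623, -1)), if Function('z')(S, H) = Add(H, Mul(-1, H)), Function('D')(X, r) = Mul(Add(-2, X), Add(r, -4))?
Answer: Rational(-192, 1005541) ≈ -0.00019094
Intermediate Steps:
v = -1099
Function('D')(X, r) = Mul(Add(-4, r), Add(-2, X)) (Function('D')(X, r) = Mul(Add(-2, X), Add(-4, r)) = Mul(Add(-4, r), Add(-2, X)))
Function('z')(S, H) = 0
Function('Z')(g) = 576 (Function('Z')(g) = Pow(Add(24, 0), 2) = Pow(24, 2) = 576)
Mul(Function('Z')(v), Pow(-3016623, -1)) = Mul(576, Pow(-3016623, -1)) = Mul(576, Rational(-1, 3016623)) = Rational(-192, 1005541)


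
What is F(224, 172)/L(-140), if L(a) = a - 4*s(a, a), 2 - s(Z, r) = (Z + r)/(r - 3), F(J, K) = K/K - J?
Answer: 31889/20044 ≈ 1.5910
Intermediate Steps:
F(J, K) = 1 - J
s(Z, r) = 2 - (Z + r)/(-3 + r) (s(Z, r) = 2 - (Z + r)/(r - 3) = 2 - (Z + r)/(-3 + r))
L(a) = a + 24/(-3 + a) (L(a) = a - 4*(-6 + a - a)/(-3 + a) = a - 4*(-6)/(-3 + a) = a - (-24)/(-3 + a) = a + 24/(-3 + a))
F(224, 172)/L(-140) = (1 - 1*224)/(((24 - 140*(-3 - 140))/(-3 - 140))) = (1 - 224)/(((24 - 140*(-143))/(-143))) = -223*(-143/(24 + 20020)) = -223/((-1/143*20044)) = -223/(-20044/143) = -223*(-143/20044) = 31889/20044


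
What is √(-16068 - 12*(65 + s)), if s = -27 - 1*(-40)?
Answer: 2*I*√4251 ≈ 130.4*I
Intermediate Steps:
s = 13 (s = -27 + 40 = 13)
√(-16068 - 12*(65 + s)) = √(-16068 - 12*(65 + 13)) = √(-16068 - 12*78) = √(-16068 - 936) = √(-17004) = 2*I*√4251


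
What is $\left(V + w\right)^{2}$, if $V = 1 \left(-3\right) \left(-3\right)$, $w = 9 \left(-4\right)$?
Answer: $729$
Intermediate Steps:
$w = -36$
$V = 9$ ($V = \left(-3\right) \left(-3\right) = 9$)
$\left(V + w\right)^{2} = \left(9 - 36\right)^{2} = \left(-27\right)^{2} = 729$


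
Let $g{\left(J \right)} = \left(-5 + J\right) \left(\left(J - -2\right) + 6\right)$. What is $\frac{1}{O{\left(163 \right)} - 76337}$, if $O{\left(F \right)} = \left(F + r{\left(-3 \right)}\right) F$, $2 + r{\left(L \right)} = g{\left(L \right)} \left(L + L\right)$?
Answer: $- \frac{1}{10974} \approx -9.1124 \cdot 10^{-5}$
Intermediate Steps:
$g{\left(J \right)} = \left(-5 + J\right) \left(8 + J\right)$ ($g{\left(J \right)} = \left(-5 + J\right) \left(\left(J + 2\right) + 6\right) = \left(-5 + J\right) \left(\left(2 + J\right) + 6\right) = \left(-5 + J\right) \left(8 + J\right)$)
$r{\left(L \right)} = -2 + 2 L \left(-40 + L^{2} + 3 L\right)$ ($r{\left(L \right)} = -2 + \left(-40 + L^{2} + 3 L\right) \left(L + L\right) = -2 + \left(-40 + L^{2} + 3 L\right) 2 L = -2 + 2 L \left(-40 + L^{2} + 3 L\right)$)
$O{\left(F \right)} = F \left(238 + F\right)$ ($O{\left(F \right)} = \left(F - \left(2 + 6 \left(-40 + \left(-3\right)^{2} + 3 \left(-3\right)\right)\right)\right) F = \left(F - \left(2 + 6 \left(-40 + 9 - 9\right)\right)\right) F = \left(F - \left(2 + 6 \left(-40\right)\right)\right) F = \left(F + \left(-2 + 240\right)\right) F = \left(F + 238\right) F = \left(238 + F\right) F = F \left(238 + F\right)$)
$\frac{1}{O{\left(163 \right)} - 76337} = \frac{1}{163 \left(238 + 163\right) - 76337} = \frac{1}{163 \cdot 401 - 76337} = \frac{1}{65363 - 76337} = \frac{1}{-10974} = - \frac{1}{10974}$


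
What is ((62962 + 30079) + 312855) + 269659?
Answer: 675555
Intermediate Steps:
((62962 + 30079) + 312855) + 269659 = (93041 + 312855) + 269659 = 405896 + 269659 = 675555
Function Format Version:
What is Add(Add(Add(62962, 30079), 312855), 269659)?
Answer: 675555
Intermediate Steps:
Add(Add(Add(62962, 30079), 312855), 269659) = Add(Add(93041, 312855), 269659) = Add(405896, 269659) = 675555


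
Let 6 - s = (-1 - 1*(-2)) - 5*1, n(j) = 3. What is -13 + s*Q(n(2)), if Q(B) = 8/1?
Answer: 67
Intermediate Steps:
s = 10 (s = 6 - ((-1 - 1*(-2)) - 5*1) = 6 - ((-1 + 2) - 5) = 6 - (1 - 5) = 6 - 1*(-4) = 6 + 4 = 10)
Q(B) = 8 (Q(B) = 8*1 = 8)
-13 + s*Q(n(2)) = -13 + 10*8 = -13 + 80 = 67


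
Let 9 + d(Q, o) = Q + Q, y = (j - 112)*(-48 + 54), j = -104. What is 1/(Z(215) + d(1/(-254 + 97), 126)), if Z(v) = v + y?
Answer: -157/171132 ≈ -0.00091742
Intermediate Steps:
y = -1296 (y = (-104 - 112)*(-48 + 54) = -216*6 = -1296)
d(Q, o) = -9 + 2*Q (d(Q, o) = -9 + (Q + Q) = -9 + 2*Q)
Z(v) = -1296 + v (Z(v) = v - 1296 = -1296 + v)
1/(Z(215) + d(1/(-254 + 97), 126)) = 1/((-1296 + 215) + (-9 + 2/(-254 + 97))) = 1/(-1081 + (-9 + 2/(-157))) = 1/(-1081 + (-9 + 2*(-1/157))) = 1/(-1081 + (-9 - 2/157)) = 1/(-1081 - 1415/157) = 1/(-171132/157) = -157/171132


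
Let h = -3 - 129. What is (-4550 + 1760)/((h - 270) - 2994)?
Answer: 465/566 ≈ 0.82156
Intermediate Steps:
h = -132
(-4550 + 1760)/((h - 270) - 2994) = (-4550 + 1760)/((-132 - 270) - 2994) = -2790/(-402 - 2994) = -2790/(-3396) = -2790*(-1/3396) = 465/566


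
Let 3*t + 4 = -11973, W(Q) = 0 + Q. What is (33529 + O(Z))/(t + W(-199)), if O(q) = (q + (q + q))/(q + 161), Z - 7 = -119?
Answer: -703965/88018 ≈ -7.9980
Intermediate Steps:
W(Q) = Q
Z = -112 (Z = 7 - 119 = -112)
t = -11977/3 (t = -4/3 + (⅓)*(-11973) = -4/3 - 3991 = -11977/3 ≈ -3992.3)
O(q) = 3*q/(161 + q) (O(q) = (q + 2*q)/(161 + q) = (3*q)/(161 + q) = 3*q/(161 + q))
(33529 + O(Z))/(t + W(-199)) = (33529 + 3*(-112)/(161 - 112))/(-11977/3 - 199) = (33529 + 3*(-112)/49)/(-12574/3) = (33529 + 3*(-112)*(1/49))*(-3/12574) = (33529 - 48/7)*(-3/12574) = (234655/7)*(-3/12574) = -703965/88018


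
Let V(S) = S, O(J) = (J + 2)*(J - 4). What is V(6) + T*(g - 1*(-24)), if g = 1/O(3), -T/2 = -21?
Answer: 5028/5 ≈ 1005.6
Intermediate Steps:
O(J) = (-4 + J)*(2 + J) (O(J) = (2 + J)*(-4 + J) = (-4 + J)*(2 + J))
T = 42 (T = -2*(-21) = 42)
g = -⅕ (g = 1/(-8 + 3² - 2*3) = 1/(-8 + 9 - 6) = 1/(-5) = -⅕ ≈ -0.20000)
V(6) + T*(g - 1*(-24)) = 6 + 42*(-⅕ - 1*(-24)) = 6 + 42*(-⅕ + 24) = 6 + 42*(119/5) = 6 + 4998/5 = 5028/5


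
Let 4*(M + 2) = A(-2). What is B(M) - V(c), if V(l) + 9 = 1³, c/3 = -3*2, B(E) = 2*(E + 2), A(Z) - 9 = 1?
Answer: 13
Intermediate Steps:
A(Z) = 10 (A(Z) = 9 + 1 = 10)
M = ½ (M = -2 + (¼)*10 = -2 + 5/2 = ½ ≈ 0.50000)
B(E) = 4 + 2*E (B(E) = 2*(2 + E) = 4 + 2*E)
c = -18 (c = 3*(-3*2) = 3*(-6) = -18)
V(l) = -8 (V(l) = -9 + 1³ = -9 + 1 = -8)
B(M) - V(c) = (4 + 2*(½)) - 1*(-8) = (4 + 1) + 8 = 5 + 8 = 13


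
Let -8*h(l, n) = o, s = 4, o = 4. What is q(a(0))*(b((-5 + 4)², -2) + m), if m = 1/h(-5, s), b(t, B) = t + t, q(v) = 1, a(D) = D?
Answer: 0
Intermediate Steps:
h(l, n) = -½ (h(l, n) = -⅛*4 = -½)
b(t, B) = 2*t
m = -2 (m = 1/(-½) = -2)
q(a(0))*(b((-5 + 4)², -2) + m) = 1*(2*(-5 + 4)² - 2) = 1*(2*(-1)² - 2) = 1*(2*1 - 2) = 1*(2 - 2) = 1*0 = 0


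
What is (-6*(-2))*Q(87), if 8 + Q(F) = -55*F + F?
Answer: -56472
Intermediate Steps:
Q(F) = -8 - 54*F (Q(F) = -8 + (-55*F + F) = -8 - 54*F)
(-6*(-2))*Q(87) = (-6*(-2))*(-8 - 54*87) = 12*(-8 - 4698) = 12*(-4706) = -56472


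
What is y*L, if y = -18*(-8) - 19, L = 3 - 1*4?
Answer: -125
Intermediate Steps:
L = -1 (L = 3 - 4 = -1)
y = 125 (y = 144 - 19 = 125)
y*L = 125*(-1) = -125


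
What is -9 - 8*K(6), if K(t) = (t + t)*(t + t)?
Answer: -1161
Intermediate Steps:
K(t) = 4*t² (K(t) = (2*t)*(2*t) = 4*t²)
-9 - 8*K(6) = -9 - 32*6² = -9 - 32*36 = -9 - 8*144 = -9 - 1152 = -1161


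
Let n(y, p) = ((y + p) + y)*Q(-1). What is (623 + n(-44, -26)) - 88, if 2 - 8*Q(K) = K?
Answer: 1969/4 ≈ 492.25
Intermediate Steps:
Q(K) = ¼ - K/8
n(y, p) = 3*y/4 + 3*p/8 (n(y, p) = ((y + p) + y)*(¼ - ⅛*(-1)) = ((p + y) + y)*(¼ + ⅛) = (p + 2*y)*(3/8) = 3*y/4 + 3*p/8)
(623 + n(-44, -26)) - 88 = (623 + ((¾)*(-44) + (3/8)*(-26))) - 88 = (623 + (-33 - 39/4)) - 88 = (623 - 171/4) - 88 = 2321/4 - 88 = 1969/4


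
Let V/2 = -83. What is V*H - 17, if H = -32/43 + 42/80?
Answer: 16671/860 ≈ 19.385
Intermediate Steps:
V = -166 (V = 2*(-83) = -166)
H = -377/1720 (H = -32*1/43 + 42*(1/80) = -32/43 + 21/40 = -377/1720 ≈ -0.21919)
V*H - 17 = -166*(-377/1720) - 17 = 31291/860 - 17 = 16671/860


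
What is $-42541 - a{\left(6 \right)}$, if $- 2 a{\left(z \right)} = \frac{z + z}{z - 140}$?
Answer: $- \frac{2850250}{67} \approx -42541.0$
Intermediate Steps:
$a{\left(z \right)} = - \frac{z}{-140 + z}$ ($a{\left(z \right)} = - \frac{\left(z + z\right) \frac{1}{z - 140}}{2} = - \frac{2 z \frac{1}{-140 + z}}{2} = - \frac{z}{-140 + z}$)
$-42541 - a{\left(6 \right)} = -42541 - \left(-1\right) 6 \frac{1}{-140 + 6} = -42541 - \left(-1\right) 6 \frac{1}{-134} = -42541 - \left(-1\right) 6 \left(- \frac{1}{134}\right) = -42541 - \frac{3}{67} = - \frac{2850250}{67}$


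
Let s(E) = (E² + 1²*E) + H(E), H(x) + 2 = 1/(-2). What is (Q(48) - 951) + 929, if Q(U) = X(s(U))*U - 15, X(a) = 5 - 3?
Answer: 59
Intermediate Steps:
H(x) = -5/2 (H(x) = -2 + 1/(-2) = -2 - ½ = -5/2)
s(E) = -5/2 + E + E² (s(E) = (E² + 1²*E) - 5/2 = (E² + 1*E) - 5/2 = (E² + E) - 5/2 = (E + E²) - 5/2 = -5/2 + E + E²)
X(a) = 2
Q(U) = -15 + 2*U (Q(U) = 2*U - 15 = -15 + 2*U)
(Q(48) - 951) + 929 = ((-15 + 2*48) - 951) + 929 = ((-15 + 96) - 951) + 929 = (81 - 951) + 929 = -870 + 929 = 59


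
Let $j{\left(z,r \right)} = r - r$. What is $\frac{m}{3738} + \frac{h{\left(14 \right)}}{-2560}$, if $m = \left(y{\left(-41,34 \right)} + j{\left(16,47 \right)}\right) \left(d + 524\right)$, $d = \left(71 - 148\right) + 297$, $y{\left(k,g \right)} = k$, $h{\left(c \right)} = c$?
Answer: $- \frac{6511881}{797440} \approx -8.166$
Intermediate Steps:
$j{\left(z,r \right)} = 0$
$d = 220$ ($d = -77 + 297 = 220$)
$m = -30504$ ($m = \left(-41 + 0\right) \left(220 + 524\right) = \left(-41\right) 744 = -30504$)
$\frac{m}{3738} + \frac{h{\left(14 \right)}}{-2560} = - \frac{30504}{3738} + \frac{14}{-2560} = \left(-30504\right) \frac{1}{3738} + 14 \left(- \frac{1}{2560}\right) = - \frac{5084}{623} - \frac{7}{1280} = - \frac{6511881}{797440}$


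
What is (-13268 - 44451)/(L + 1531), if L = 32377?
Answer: -57719/33908 ≈ -1.7022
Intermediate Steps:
(-13268 - 44451)/(L + 1531) = (-13268 - 44451)/(32377 + 1531) = -57719/33908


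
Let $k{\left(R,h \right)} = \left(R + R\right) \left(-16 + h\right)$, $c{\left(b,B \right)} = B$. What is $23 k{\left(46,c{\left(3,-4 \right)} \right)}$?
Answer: $-42320$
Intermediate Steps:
$k{\left(R,h \right)} = 2 R \left(-16 + h\right)$
$23 k{\left(46,c{\left(3,-4 \right)} \right)} = 23 \cdot 2 \cdot 46 \left(-16 - 4\right) = 23 \cdot 2 \cdot 46 \left(-20\right) = 23 \left(-1840\right) = -42320$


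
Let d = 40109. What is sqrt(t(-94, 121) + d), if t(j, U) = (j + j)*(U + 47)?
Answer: 5*sqrt(341) ≈ 92.331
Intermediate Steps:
t(j, U) = 2*j*(47 + U) (t(j, U) = (2*j)*(47 + U) = 2*j*(47 + U))
sqrt(t(-94, 121) + d) = sqrt(2*(-94)*(47 + 121) + 40109) = sqrt(2*(-94)*168 + 40109) = sqrt(-31584 + 40109) = sqrt(8525) = 5*sqrt(341)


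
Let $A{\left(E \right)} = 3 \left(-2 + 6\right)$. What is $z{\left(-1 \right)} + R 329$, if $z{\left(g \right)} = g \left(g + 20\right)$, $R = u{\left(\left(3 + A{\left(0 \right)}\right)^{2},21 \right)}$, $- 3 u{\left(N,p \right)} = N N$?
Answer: $-5551894$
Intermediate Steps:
$A{\left(E \right)} = 12$ ($A{\left(E \right)} = 3 \cdot 4 = 12$)
$u{\left(N,p \right)} = - \frac{N^{2}}{3}$ ($u{\left(N,p \right)} = - \frac{N N}{3} = - \frac{N^{2}}{3}$)
$R = -16875$ ($R = - \frac{\left(\left(3 + 12\right)^{2}\right)^{2}}{3} = - \frac{\left(15^{2}\right)^{2}}{3} = - \frac{225^{2}}{3} = \left(- \frac{1}{3}\right) 50625 = -16875$)
$z{\left(g \right)} = g \left(20 + g\right)$
$z{\left(-1 \right)} + R 329 = - (20 - 1) - 5551875 = \left(-1\right) 19 - 5551875 = -19 - 5551875 = -5551894$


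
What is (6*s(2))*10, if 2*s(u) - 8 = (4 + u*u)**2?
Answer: 2160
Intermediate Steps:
s(u) = 4 + (4 + u**2)**2/2 (s(u) = 4 + (4 + u*u)**2/2 = 4 + (4 + u**2)**2/2)
(6*s(2))*10 = (6*(4 + (4 + 2**2)**2/2))*10 = (6*(4 + (4 + 4)**2/2))*10 = (6*(4 + (1/2)*8**2))*10 = (6*(4 + (1/2)*64))*10 = (6*(4 + 32))*10 = (6*36)*10 = 216*10 = 2160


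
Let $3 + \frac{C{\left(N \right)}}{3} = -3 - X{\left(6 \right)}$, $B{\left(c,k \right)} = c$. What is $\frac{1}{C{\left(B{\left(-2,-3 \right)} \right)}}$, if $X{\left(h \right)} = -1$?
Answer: $- \frac{1}{15} \approx -0.066667$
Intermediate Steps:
$C{\left(N \right)} = -15$ ($C{\left(N \right)} = -9 + 3 \left(-3 - -1\right) = -9 + 3 \left(-3 + 1\right) = -9 + 3 \left(-2\right) = -9 - 6 = -15$)
$\frac{1}{C{\left(B{\left(-2,-3 \right)} \right)}} = \frac{1}{-15} = - \frac{1}{15}$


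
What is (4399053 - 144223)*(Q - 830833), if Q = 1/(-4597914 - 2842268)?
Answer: -13150719494851705905/3720091 ≈ -3.5351e+12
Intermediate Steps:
Q = -1/7440182 (Q = 1/(-7440182) = -1/7440182 ≈ -1.3441e-7)
(4399053 - 144223)*(Q - 830833) = (4399053 - 144223)*(-1/7440182 - 830833) = 4254830*(-6181548731607/7440182) = -13150719494851705905/3720091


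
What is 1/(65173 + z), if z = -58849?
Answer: 1/6324 ≈ 0.00015813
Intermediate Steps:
1/(65173 + z) = 1/(65173 - 58849) = 1/6324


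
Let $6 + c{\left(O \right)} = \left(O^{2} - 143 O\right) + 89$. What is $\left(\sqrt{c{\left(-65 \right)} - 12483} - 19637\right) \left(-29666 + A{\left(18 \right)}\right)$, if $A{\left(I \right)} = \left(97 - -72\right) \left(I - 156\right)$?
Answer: $1040525356 - 211952 \sqrt{70} \approx 1.0388 \cdot 10^{9}$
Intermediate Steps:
$c{\left(O \right)} = 83 + O^{2} - 143 O$ ($c{\left(O \right)} = -6 + \left(\left(O^{2} - 143 O\right) + 89\right) = -6 + \left(89 + O^{2} - 143 O\right) = 83 + O^{2} - 143 O$)
$A{\left(I \right)} = -26364 + 169 I$ ($A{\left(I \right)} = \left(97 + 72\right) \left(-156 + I\right) = 169 \left(-156 + I\right) = -26364 + 169 I$)
$\left(\sqrt{c{\left(-65 \right)} - 12483} - 19637\right) \left(-29666 + A{\left(18 \right)}\right) = \left(\sqrt{\left(83 + \left(-65\right)^{2} - -9295\right) - 12483} - 19637\right) \left(-29666 + \left(-26364 + 169 \cdot 18\right)\right) = \left(\sqrt{\left(83 + 4225 + 9295\right) - 12483} - 19637\right) \left(-29666 + \left(-26364 + 3042\right)\right) = \left(\sqrt{13603 - 12483} - 19637\right) \left(-29666 - 23322\right) = \left(\sqrt{1120} - 19637\right) \left(-52988\right) = \left(4 \sqrt{70} - 19637\right) \left(-52988\right) = \left(-19637 + 4 \sqrt{70}\right) \left(-52988\right) = 1040525356 - 211952 \sqrt{70}$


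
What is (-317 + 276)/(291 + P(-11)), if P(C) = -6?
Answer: -41/285 ≈ -0.14386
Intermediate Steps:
(-317 + 276)/(291 + P(-11)) = (-317 + 276)/(291 - 6) = -41/285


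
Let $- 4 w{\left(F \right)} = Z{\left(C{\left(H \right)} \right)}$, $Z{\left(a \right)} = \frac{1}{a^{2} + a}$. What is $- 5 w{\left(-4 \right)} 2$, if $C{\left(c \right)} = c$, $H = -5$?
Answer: $\frac{1}{8} \approx 0.125$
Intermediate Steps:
$Z{\left(a \right)} = \frac{1}{a + a^{2}}$
$w{\left(F \right)} = - \frac{1}{80}$ ($w{\left(F \right)} = - \frac{\frac{1}{-5} \frac{1}{1 - 5}}{4} = - \frac{\left(- \frac{1}{5}\right) \frac{1}{-4}}{4} = - \frac{\left(- \frac{1}{5}\right) \left(- \frac{1}{4}\right)}{4} = \left(- \frac{1}{4}\right) \frac{1}{20} = - \frac{1}{80}$)
$- 5 w{\left(-4 \right)} 2 = \left(-5\right) \left(- \frac{1}{80}\right) 2 = \frac{1}{16} \cdot 2 = \frac{1}{8}$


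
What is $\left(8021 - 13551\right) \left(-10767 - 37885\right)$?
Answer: $269045560$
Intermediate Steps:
$\left(8021 - 13551\right) \left(-10767 - 37885\right) = \left(-5530\right) \left(-48652\right) = 269045560$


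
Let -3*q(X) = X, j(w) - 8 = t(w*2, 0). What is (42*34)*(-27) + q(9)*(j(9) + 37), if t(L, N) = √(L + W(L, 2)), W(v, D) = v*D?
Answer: -38691 - 9*√6 ≈ -38713.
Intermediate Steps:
W(v, D) = D*v
t(L, N) = √3*√L (t(L, N) = √(L + 2*L) = √(3*L) = √3*√L)
j(w) = 8 + √6*√w (j(w) = 8 + √3*√(w*2) = 8 + √3*√(2*w) = 8 + √3*(√2*√w) = 8 + √6*√w)
q(X) = -X/3
(42*34)*(-27) + q(9)*(j(9) + 37) = (42*34)*(-27) + (-⅓*9)*((8 + √6*√9) + 37) = 1428*(-27) - 3*((8 + √6*3) + 37) = -38556 - 3*((8 + 3*√6) + 37) = -38556 - 3*(45 + 3*√6) = -38556 + (-135 - 9*√6) = -38691 - 9*√6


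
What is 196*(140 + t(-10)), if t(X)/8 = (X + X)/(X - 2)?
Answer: 90160/3 ≈ 30053.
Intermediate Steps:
t(X) = 16*X/(-2 + X) (t(X) = 8*((X + X)/(X - 2)) = 8*((2*X)/(-2 + X)) = 8*(2*X/(-2 + X)) = 16*X/(-2 + X))
196*(140 + t(-10)) = 196*(140 + 16*(-10)/(-2 - 10)) = 196*(140 + 16*(-10)/(-12)) = 196*(140 + 16*(-10)*(-1/12)) = 196*(140 + 40/3) = 196*(460/3) = 90160/3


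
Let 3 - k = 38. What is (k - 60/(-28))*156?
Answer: -35880/7 ≈ -5125.7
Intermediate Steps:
k = -35 (k = 3 - 1*38 = 3 - 38 = -35)
(k - 60/(-28))*156 = (-35 - 60/(-28))*156 = (-35 - 60*(-1/28))*156 = (-35 + 15/7)*156 = -230/7*156 = -35880/7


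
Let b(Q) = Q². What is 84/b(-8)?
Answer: 21/16 ≈ 1.3125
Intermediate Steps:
84/b(-8) = 84/(-8)² = 84/64 = (1/64)*84 = 21/16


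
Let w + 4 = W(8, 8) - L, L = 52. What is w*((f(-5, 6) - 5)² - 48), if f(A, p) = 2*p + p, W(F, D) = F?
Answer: -5808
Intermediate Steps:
f(A, p) = 3*p
w = -48 (w = -4 + (8 - 1*52) = -4 + (8 - 52) = -4 - 44 = -48)
w*((f(-5, 6) - 5)² - 48) = -48*((3*6 - 5)² - 48) = -48*((18 - 5)² - 48) = -48*(13² - 48) = -48*(169 - 48) = -48*121 = -5808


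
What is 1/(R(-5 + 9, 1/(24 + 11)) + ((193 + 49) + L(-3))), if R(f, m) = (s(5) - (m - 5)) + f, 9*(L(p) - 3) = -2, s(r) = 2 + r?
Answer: 315/82136 ≈ 0.0038351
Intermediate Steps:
L(p) = 25/9 (L(p) = 3 + (⅑)*(-2) = 3 - 2/9 = 25/9)
R(f, m) = 12 + f - m (R(f, m) = ((2 + 5) - (m - 5)) + f = (7 - (-5 + m)) + f = (7 + (5 - m)) + f = (12 - m) + f = 12 + f - m)
1/(R(-5 + 9, 1/(24 + 11)) + ((193 + 49) + L(-3))) = 1/((12 + (-5 + 9) - 1/(24 + 11)) + ((193 + 49) + 25/9)) = 1/((12 + 4 - 1/35) + (242 + 25/9)) = 1/((12 + 4 - 1*1/35) + 2203/9) = 1/((12 + 4 - 1/35) + 2203/9) = 1/(559/35 + 2203/9) = 1/(82136/315) = 315/82136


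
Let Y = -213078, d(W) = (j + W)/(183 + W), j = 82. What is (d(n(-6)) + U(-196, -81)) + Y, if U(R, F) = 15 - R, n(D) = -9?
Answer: -37038785/174 ≈ -2.1287e+5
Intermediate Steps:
d(W) = (82 + W)/(183 + W)
(d(n(-6)) + U(-196, -81)) + Y = ((82 - 9)/(183 - 9) + (15 - 1*(-196))) - 213078 = (73/174 + (15 + 196)) - 213078 = ((1/174)*73 + 211) - 213078 = (73/174 + 211) - 213078 = 36787/174 - 213078 = -37038785/174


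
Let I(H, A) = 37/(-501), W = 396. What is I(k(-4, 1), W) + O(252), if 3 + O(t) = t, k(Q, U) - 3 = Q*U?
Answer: 124712/501 ≈ 248.93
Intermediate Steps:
k(Q, U) = 3 + Q*U
O(t) = -3 + t
I(H, A) = -37/501 (I(H, A) = 37*(-1/501) = -37/501)
I(k(-4, 1), W) + O(252) = -37/501 + (-3 + 252) = -37/501 + 249 = 124712/501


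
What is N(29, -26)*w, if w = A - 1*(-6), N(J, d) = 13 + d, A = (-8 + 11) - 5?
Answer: -52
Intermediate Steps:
A = -2 (A = 3 - 5 = -2)
w = 4 (w = -2 - 1*(-6) = -2 + 6 = 4)
N(29, -26)*w = (13 - 26)*4 = -13*4 = -52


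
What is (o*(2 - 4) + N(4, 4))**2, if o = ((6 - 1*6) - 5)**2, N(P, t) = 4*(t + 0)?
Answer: 1156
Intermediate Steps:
N(P, t) = 4*t
o = 25 (o = ((6 - 6) - 5)**2 = (0 - 5)**2 = (-5)**2 = 25)
(o*(2 - 4) + N(4, 4))**2 = (25*(2 - 4) + 4*4)**2 = (25*(-2) + 16)**2 = (-50 + 16)**2 = (-34)**2 = 1156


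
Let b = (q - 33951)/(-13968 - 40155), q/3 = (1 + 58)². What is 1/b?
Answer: 18041/7836 ≈ 2.3023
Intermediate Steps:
q = 10443 (q = 3*(1 + 58)² = 3*59² = 3*3481 = 10443)
b = 7836/18041 (b = (10443 - 33951)/(-13968 - 40155) = -23508/(-54123) = -23508*(-1/54123) = 7836/18041 ≈ 0.43434)
1/b = 1/(7836/18041) = 18041/7836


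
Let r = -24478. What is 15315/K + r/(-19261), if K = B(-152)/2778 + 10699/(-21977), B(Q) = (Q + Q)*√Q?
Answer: -7868839389547168349183/2171971940021799949 + 3123414677876308560*I*√38/1917009655800353 ≈ -3622.9 + 10044.0*I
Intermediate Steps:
B(Q) = 2*Q^(3/2) (B(Q) = (2*Q)*√Q = 2*Q^(3/2))
K = -10699/21977 - 304*I*√38/1389 (K = (2*(-152)^(3/2))/2778 + 10699/(-21977) = (2*(-304*I*√38))*(1/2778) + 10699*(-1/21977) = -608*I*√38*(1/2778) - 10699/21977 = -304*I*√38/1389 - 10699/21977 = -10699/21977 - 304*I*√38/1389 ≈ -0.48683 - 1.3492*I)
15315/K + r/(-19261) = 15315/(-10699/21977 - 304*I*√38/1389) - 24478/(-19261) = 15315/(-10699/21977 - 304*I*√38/1389) - 24478*(-1/19261) = 15315/(-10699/21977 - 304*I*√38/1389) + 24478/19261 = 24478/19261 + 15315/(-10699/21977 - 304*I*√38/1389)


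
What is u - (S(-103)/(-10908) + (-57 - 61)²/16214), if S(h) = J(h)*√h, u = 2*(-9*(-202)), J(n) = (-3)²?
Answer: 29470090/8107 + I*√103/1212 ≈ 3635.1 + 0.0083737*I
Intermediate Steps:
J(n) = 9
u = 3636 (u = 2*1818 = 3636)
S(h) = 9*√h
u - (S(-103)/(-10908) + (-57 - 61)²/16214) = 3636 - ((9*√(-103))/(-10908) + (-57 - 61)²/16214) = 3636 - ((9*(I*√103))*(-1/10908) + (-118)²*(1/16214)) = 3636 - ((9*I*√103)*(-1/10908) + 13924*(1/16214)) = 3636 - (-I*√103/1212 + 6962/8107) = 3636 - (6962/8107 - I*√103/1212) = 3636 + (-6962/8107 + I*√103/1212) = 29470090/8107 + I*√103/1212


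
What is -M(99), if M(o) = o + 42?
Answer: -141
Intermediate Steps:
M(o) = 42 + o
-M(99) = -(42 + 99) = -1*141 = -141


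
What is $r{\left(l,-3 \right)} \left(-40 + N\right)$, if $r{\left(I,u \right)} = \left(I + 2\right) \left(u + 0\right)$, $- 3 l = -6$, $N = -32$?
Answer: $864$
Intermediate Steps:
$l = 2$ ($l = \left(- \frac{1}{3}\right) \left(-6\right) = 2$)
$r{\left(I,u \right)} = u \left(2 + I\right)$ ($r{\left(I,u \right)} = \left(2 + I\right) u = u \left(2 + I\right)$)
$r{\left(l,-3 \right)} \left(-40 + N\right) = - 3 \left(2 + 2\right) \left(-40 - 32\right) = \left(-3\right) 4 \left(-72\right) = \left(-12\right) \left(-72\right) = 864$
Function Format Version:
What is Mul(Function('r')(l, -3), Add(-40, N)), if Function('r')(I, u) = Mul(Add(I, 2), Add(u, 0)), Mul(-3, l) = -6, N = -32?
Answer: 864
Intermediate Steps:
l = 2 (l = Mul(Rational(-1, 3), -6) = 2)
Function('r')(I, u) = Mul(u, Add(2, I)) (Function('r')(I, u) = Mul(Add(2, I), u) = Mul(u, Add(2, I)))
Mul(Function('r')(l, -3), Add(-40, N)) = Mul(Mul(-3, Add(2, 2)), Add(-40, -32)) = Mul(Mul(-3, 4), -72) = Mul(-12, -72) = 864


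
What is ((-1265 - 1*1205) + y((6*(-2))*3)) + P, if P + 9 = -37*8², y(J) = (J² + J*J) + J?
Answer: -2291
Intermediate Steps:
y(J) = J + 2*J² (y(J) = (J² + J²) + J = 2*J² + J = J + 2*J²)
P = -2377 (P = -9 - 37*8² = -9 - 37*64 = -9 - 2368 = -2377)
((-1265 - 1*1205) + y((6*(-2))*3)) + P = ((-1265 - 1*1205) + ((6*(-2))*3)*(1 + 2*((6*(-2))*3))) - 2377 = ((-1265 - 1205) + (-12*3)*(1 + 2*(-12*3))) - 2377 = (-2470 - 36*(1 + 2*(-36))) - 2377 = (-2470 - 36*(1 - 72)) - 2377 = (-2470 - 36*(-71)) - 2377 = (-2470 + 2556) - 2377 = 86 - 2377 = -2291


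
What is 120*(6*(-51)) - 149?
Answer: -36869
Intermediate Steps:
120*(6*(-51)) - 149 = 120*(-306) - 149 = -36720 - 149 = -36869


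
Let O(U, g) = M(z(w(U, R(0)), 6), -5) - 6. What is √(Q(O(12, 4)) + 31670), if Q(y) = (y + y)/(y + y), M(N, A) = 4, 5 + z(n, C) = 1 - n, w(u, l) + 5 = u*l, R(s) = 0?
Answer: 9*√391 ≈ 177.96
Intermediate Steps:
w(u, l) = -5 + l*u (w(u, l) = -5 + u*l = -5 + l*u)
z(n, C) = -4 - n (z(n, C) = -5 + (1 - n) = -4 - n)
O(U, g) = -2 (O(U, g) = 4 - 6 = -2)
Q(y) = 1 (Q(y) = (2*y)/((2*y)) = (2*y)*(1/(2*y)) = 1)
√(Q(O(12, 4)) + 31670) = √(1 + 31670) = √31671 = 9*√391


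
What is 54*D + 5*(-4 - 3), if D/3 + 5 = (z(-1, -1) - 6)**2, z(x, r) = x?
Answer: 7093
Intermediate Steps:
D = 132 (D = -15 + 3*(-1 - 6)**2 = -15 + 3*(-7)**2 = -15 + 3*49 = -15 + 147 = 132)
54*D + 5*(-4 - 3) = 54*132 + 5*(-4 - 3) = 7128 + 5*(-7) = 7128 - 35 = 7093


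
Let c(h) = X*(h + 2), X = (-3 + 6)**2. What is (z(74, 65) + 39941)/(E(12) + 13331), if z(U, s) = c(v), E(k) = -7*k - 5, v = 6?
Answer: 40013/13242 ≈ 3.0217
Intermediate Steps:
X = 9 (X = 3**2 = 9)
E(k) = -5 - 7*k
c(h) = 18 + 9*h (c(h) = 9*(h + 2) = 9*(2 + h) = 18 + 9*h)
z(U, s) = 72 (z(U, s) = 18 + 9*6 = 18 + 54 = 72)
(z(74, 65) + 39941)/(E(12) + 13331) = (72 + 39941)/((-5 - 7*12) + 13331) = 40013/((-5 - 84) + 13331) = 40013/(-89 + 13331) = 40013/13242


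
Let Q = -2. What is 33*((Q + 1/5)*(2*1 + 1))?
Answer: -891/5 ≈ -178.20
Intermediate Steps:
33*((Q + 1/5)*(2*1 + 1)) = 33*((-2 + 1/5)*(2*1 + 1)) = 33*((-2 + ⅕)*(2 + 1)) = 33*(-9/5*3) = 33*(-27/5) = -891/5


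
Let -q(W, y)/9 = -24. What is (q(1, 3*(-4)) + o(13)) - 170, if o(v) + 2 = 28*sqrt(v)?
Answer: 44 + 28*sqrt(13) ≈ 144.96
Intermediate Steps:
o(v) = -2 + 28*sqrt(v)
q(W, y) = 216 (q(W, y) = -9*(-24) = 216)
(q(1, 3*(-4)) + o(13)) - 170 = (216 + (-2 + 28*sqrt(13))) - 170 = (214 + 28*sqrt(13)) - 170 = 44 + 28*sqrt(13)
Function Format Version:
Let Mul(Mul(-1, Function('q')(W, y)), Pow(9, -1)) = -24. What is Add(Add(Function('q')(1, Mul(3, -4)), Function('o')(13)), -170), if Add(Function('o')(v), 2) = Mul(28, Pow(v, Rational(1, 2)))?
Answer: Add(44, Mul(28, Pow(13, Rational(1, 2)))) ≈ 144.96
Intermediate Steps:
Function('o')(v) = Add(-2, Mul(28, Pow(v, Rational(1, 2))))
Function('q')(W, y) = 216 (Function('q')(W, y) = Mul(-9, -24) = 216)
Add(Add(Function('q')(1, Mul(3, -4)), Function('o')(13)), -170) = Add(Add(216, Add(-2, Mul(28, Pow(13, Rational(1, 2))))), -170) = Add(Add(214, Mul(28, Pow(13, Rational(1, 2)))), -170) = Add(44, Mul(28, Pow(13, Rational(1, 2))))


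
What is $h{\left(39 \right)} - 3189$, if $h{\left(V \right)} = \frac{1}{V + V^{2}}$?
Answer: $- \frac{4974839}{1560} \approx -3189.0$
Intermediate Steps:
$h{\left(39 \right)} - 3189 = \frac{1}{39 \left(1 + 39\right)} - 3189 = \frac{1}{39 \cdot 40} - 3189 = \frac{1}{39} \cdot \frac{1}{40} - 3189 = \frac{1}{1560} - 3189 = - \frac{4974839}{1560}$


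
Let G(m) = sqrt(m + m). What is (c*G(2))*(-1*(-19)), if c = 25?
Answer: 950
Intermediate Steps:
G(m) = sqrt(2)*sqrt(m) (G(m) = sqrt(2*m) = sqrt(2)*sqrt(m))
(c*G(2))*(-1*(-19)) = (25*(sqrt(2)*sqrt(2)))*(-1*(-19)) = (25*2)*19 = 50*19 = 950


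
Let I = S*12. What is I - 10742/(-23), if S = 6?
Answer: 12398/23 ≈ 539.04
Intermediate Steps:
I = 72 (I = 6*12 = 72)
I - 10742/(-23) = 72 - 10742/(-23) = 72 - 10742*(-1)/23 = 72 - 82*(-131/23) = 72 + 10742/23 = 12398/23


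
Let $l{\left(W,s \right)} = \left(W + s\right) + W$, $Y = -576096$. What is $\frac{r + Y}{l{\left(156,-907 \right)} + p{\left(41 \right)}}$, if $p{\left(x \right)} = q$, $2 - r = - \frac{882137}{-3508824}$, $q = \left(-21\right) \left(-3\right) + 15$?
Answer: $\frac{2021413335593}{1814062008} \approx 1114.3$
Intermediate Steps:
$l{\left(W,s \right)} = s + 2 W$
$q = 78$ ($q = 63 + 15 = 78$)
$r = \frac{6135511}{3508824}$ ($r = 2 - - \frac{882137}{-3508824} = 2 - \left(-882137\right) \left(- \frac{1}{3508824}\right) = 2 - \frac{882137}{3508824} = \frac{6135511}{3508824} \approx 1.7486$)
$p{\left(x \right)} = 78$
$\frac{r + Y}{l{\left(156,-907 \right)} + p{\left(41 \right)}} = \frac{\frac{6135511}{3508824} - 576096}{\left(-907 + 2 \cdot 156\right) + 78} = - \frac{2021413335593}{3508824 \left(\left(-907 + 312\right) + 78\right)} = - \frac{2021413335593}{3508824 \left(-595 + 78\right)} = - \frac{2021413335593}{3508824 \left(-517\right)} = \left(- \frac{2021413335593}{3508824}\right) \left(- \frac{1}{517}\right) = \frac{2021413335593}{1814062008}$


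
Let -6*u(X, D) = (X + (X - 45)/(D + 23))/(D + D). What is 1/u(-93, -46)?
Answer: -184/29 ≈ -6.3448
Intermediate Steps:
u(X, D) = -(X + (-45 + X)/(23 + D))/(12*D) (u(X, D) = -(X + (X - 45)/(D + 23))/(6*(D + D)) = -(X + (-45 + X)/(23 + D))/(6*(2*D)) = -(X + (-45 + X)/(23 + D))*1/(2*D)/6 = -(X + (-45 + X)/(23 + D))/(12*D))
1/u(-93, -46) = 1/((1/12)*(45 - 24*(-93) - 1*(-46)*(-93))/(-46*(23 - 46))) = 1/((1/12)*(-1/46)*(45 + 2232 - 4278)/(-23)) = 1/((1/12)*(-1/46)*(-1/23)*(-2001)) = 1/(-29/184) = -184/29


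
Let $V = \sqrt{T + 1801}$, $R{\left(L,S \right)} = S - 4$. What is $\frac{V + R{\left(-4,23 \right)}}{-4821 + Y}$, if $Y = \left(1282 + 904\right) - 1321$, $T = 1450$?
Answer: $- \frac{19}{3956} - \frac{\sqrt{3251}}{3956} \approx -0.019216$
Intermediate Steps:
$Y = 865$ ($Y = 2186 - 1321 = 865$)
$R{\left(L,S \right)} = -4 + S$ ($R{\left(L,S \right)} = S - 4 = -4 + S$)
$V = \sqrt{3251}$ ($V = \sqrt{1450 + 1801} = \sqrt{3251} \approx 57.018$)
$\frac{V + R{\left(-4,23 \right)}}{-4821 + Y} = \frac{\sqrt{3251} + \left(-4 + 23\right)}{-4821 + 865} = \frac{\sqrt{3251} + 19}{-3956} = \left(19 + \sqrt{3251}\right) \left(- \frac{1}{3956}\right) = - \frac{19}{3956} - \frac{\sqrt{3251}}{3956}$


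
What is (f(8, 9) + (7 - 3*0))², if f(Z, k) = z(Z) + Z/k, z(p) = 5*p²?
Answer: 8708401/81 ≈ 1.0751e+5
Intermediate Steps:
f(Z, k) = 5*Z² + Z/k
(f(8, 9) + (7 - 3*0))² = ((5*8² + 8/9) + (7 - 3*0))² = ((5*64 + 8*(⅑)) + (7 + 0))² = ((320 + 8/9) + 7)² = (2888/9 + 7)² = (2951/9)² = 8708401/81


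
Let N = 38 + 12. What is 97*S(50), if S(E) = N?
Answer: 4850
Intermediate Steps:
N = 50
S(E) = 50
97*S(50) = 97*50 = 4850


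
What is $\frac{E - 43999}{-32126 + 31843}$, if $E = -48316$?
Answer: $\frac{92315}{283} \approx 326.2$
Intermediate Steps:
$\frac{E - 43999}{-32126 + 31843} = \frac{-48316 - 43999}{-32126 + 31843} = - \frac{92315}{-283} = \left(-92315\right) \left(- \frac{1}{283}\right) = \frac{92315}{283}$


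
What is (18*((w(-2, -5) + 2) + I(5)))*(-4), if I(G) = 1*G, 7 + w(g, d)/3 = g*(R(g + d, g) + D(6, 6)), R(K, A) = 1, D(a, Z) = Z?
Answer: 4032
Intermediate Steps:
w(g, d) = -21 + 21*g (w(g, d) = -21 + 3*(g*(1 + 6)) = -21 + 3*(g*7) = -21 + 3*(7*g) = -21 + 21*g)
I(G) = G
(18*((w(-2, -5) + 2) + I(5)))*(-4) = (18*(((-21 + 21*(-2)) + 2) + 5))*(-4) = (18*(((-21 - 42) + 2) + 5))*(-4) = (18*((-63 + 2) + 5))*(-4) = (18*(-61 + 5))*(-4) = (18*(-56))*(-4) = -1008*(-4) = 4032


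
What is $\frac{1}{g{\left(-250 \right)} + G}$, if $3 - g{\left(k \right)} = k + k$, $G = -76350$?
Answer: $- \frac{1}{75847} \approx -1.3184 \cdot 10^{-5}$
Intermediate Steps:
$g{\left(k \right)} = 3 - 2 k$ ($g{\left(k \right)} = 3 - \left(k + k\right) = 3 - 2 k$)
$\frac{1}{g{\left(-250 \right)} + G} = \frac{1}{\left(3 - -500\right) - 76350} = \frac{1}{\left(3 + 500\right) - 76350} = \frac{1}{503 - 76350} = \frac{1}{-75847} = - \frac{1}{75847}$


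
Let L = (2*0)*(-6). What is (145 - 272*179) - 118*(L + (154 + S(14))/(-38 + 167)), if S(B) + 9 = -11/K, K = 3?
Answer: -18836173/387 ≈ -48672.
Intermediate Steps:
L = 0 (L = 0*(-6) = 0)
S(B) = -38/3 (S(B) = -9 - 11/3 = -38/3)
(145 - 272*179) - 118*(L + (154 + S(14))/(-38 + 167)) = (145 - 272*179) - 118*(0 + (154 - 38/3)/(-38 + 167)) = (145 - 48688) - 118*(0 + (424/3)/129) = -48543 - 118*(0 + (424/3)*(1/129)) = -48543 - 118*(0 + 424/387) = -48543 - 118*424/387 = -48543 - 1*50032/387 = -48543 - 50032/387 = -18836173/387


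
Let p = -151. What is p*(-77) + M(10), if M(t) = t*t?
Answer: 11727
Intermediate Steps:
M(t) = t**2
p*(-77) + M(10) = -151*(-77) + 10**2 = 11627 + 100 = 11727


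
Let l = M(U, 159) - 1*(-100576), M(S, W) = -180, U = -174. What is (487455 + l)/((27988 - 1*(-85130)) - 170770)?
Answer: -587851/57652 ≈ -10.197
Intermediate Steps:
l = 100396 (l = -180 - 1*(-100576) = -180 + 100576 = 100396)
(487455 + l)/((27988 - 1*(-85130)) - 170770) = (487455 + 100396)/((27988 - 1*(-85130)) - 170770) = 587851/((27988 + 85130) - 170770) = 587851/(113118 - 170770) = 587851/(-57652) = 587851*(-1/57652) = -587851/57652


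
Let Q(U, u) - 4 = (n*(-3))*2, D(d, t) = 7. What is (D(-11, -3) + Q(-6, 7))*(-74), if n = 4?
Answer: 962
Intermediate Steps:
Q(U, u) = -20 (Q(U, u) = 4 + (4*(-3))*2 = 4 - 12*2 = 4 - 24 = -20)
(D(-11, -3) + Q(-6, 7))*(-74) = (7 - 20)*(-74) = -13*(-74) = 962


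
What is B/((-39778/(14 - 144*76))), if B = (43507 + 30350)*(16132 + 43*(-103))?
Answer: 4723664394015/19889 ≈ 2.3750e+8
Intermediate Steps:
B = 864348471 (B = 73857*(16132 - 4429) = 73857*11703 = 864348471)
B/((-39778/(14 - 144*76))) = 864348471/((-39778/(14 - 144*76))) = 864348471/((-39778/(14 - 10944))) = 864348471/((-39778/(-10930))) = 864348471/((-39778*(-1/10930))) = 864348471/(19889/5465) = 864348471*(5465/19889) = 4723664394015/19889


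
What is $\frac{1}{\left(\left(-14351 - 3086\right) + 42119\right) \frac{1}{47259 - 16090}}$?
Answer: $\frac{31169}{24682} \approx 1.2628$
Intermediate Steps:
$\frac{1}{\left(\left(-14351 - 3086\right) + 42119\right) \frac{1}{47259 - 16090}} = \frac{1}{\left(-17437 + 42119\right) \frac{1}{31169}} = \frac{1}{24682 \cdot \frac{1}{31169}} = \frac{1}{\frac{24682}{31169}} = \frac{31169}{24682}$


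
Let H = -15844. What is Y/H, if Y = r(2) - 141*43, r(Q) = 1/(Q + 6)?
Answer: 48503/126752 ≈ 0.38266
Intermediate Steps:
r(Q) = 1/(6 + Q)
Y = -48503/8 (Y = 1/(6 + 2) - 141*43 = 1/8 - 6063 = -48503/8 ≈ -6062.9)
Y/H = -48503/8/(-15844) = -48503/8*(-1/15844) = 48503/126752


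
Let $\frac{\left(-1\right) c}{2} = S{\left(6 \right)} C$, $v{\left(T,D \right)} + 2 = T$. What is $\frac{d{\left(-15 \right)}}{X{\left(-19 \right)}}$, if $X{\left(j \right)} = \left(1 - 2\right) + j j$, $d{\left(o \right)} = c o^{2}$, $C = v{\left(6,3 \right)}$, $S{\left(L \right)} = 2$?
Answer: $-10$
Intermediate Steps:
$v{\left(T,D \right)} = -2 + T$
$C = 4$ ($C = -2 + 6 = 4$)
$c = -16$ ($c = - 2 \cdot 2 \cdot 4 = \left(-2\right) 8 = -16$)
$d{\left(o \right)} = - 16 o^{2}$
$X{\left(j \right)} = -1 + j^{2}$ ($X{\left(j \right)} = \left(1 - 2\right) + j^{2} = -1 + j^{2}$)
$\frac{d{\left(-15 \right)}}{X{\left(-19 \right)}} = \frac{\left(-16\right) \left(-15\right)^{2}}{-1 + \left(-19\right)^{2}} = \frac{\left(-16\right) 225}{-1 + 361} = - \frac{3600}{360} = \left(-3600\right) \frac{1}{360} = -10$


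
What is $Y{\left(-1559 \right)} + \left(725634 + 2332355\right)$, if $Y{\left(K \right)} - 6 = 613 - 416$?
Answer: $3058192$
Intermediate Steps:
$Y{\left(K \right)} = 203$ ($Y{\left(K \right)} = 6 + \left(613 - 416\right) = 6 + 197 = 203$)
$Y{\left(-1559 \right)} + \left(725634 + 2332355\right) = 203 + \left(725634 + 2332355\right) = 203 + 3057989 = 3058192$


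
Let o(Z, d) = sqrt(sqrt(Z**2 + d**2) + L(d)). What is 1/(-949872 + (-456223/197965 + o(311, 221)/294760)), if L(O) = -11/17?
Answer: -1/(188041866703/197965 - sqrt(-11/17 + sqrt(145562))/294760) ≈ -1.0528e-6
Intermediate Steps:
L(O) = -11/17 (L(O) = -11*1/17 = -11/17)
o(Z, d) = sqrt(-11/17 + sqrt(Z**2 + d**2)) (o(Z, d) = sqrt(sqrt(Z**2 + d**2) - 11/17) = sqrt(-11/17 + sqrt(Z**2 + d**2)))
1/(-949872 + (-456223/197965 + o(311, 221)/294760)) = 1/(-949872 + (-456223/197965 + (sqrt(-187 + 289*sqrt(311**2 + 221**2))/17)/294760)) = 1/(-949872 + (-456223*1/197965 + (sqrt(-187 + 289*sqrt(96721 + 48841))/17)*(1/294760))) = 1/(-949872 + (-456223/197965 + (sqrt(-187 + 289*sqrt(145562))/17)*(1/294760))) = 1/(-949872 + (-456223/197965 + sqrt(-187 + 289*sqrt(145562))/5010920)) = 1/(-188041866703/197965 + sqrt(-187 + 289*sqrt(145562))/5010920)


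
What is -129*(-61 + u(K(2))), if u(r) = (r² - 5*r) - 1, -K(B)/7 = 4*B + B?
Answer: -669252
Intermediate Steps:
K(B) = -35*B (K(B) = -7*(4*B + B) = -35*B)
u(r) = -1 + r² - 5*r
-129*(-61 + u(K(2))) = -129*(-61 + (-1 + (-35*2)² - (-175)*2)) = -129*(-61 + (-1 + (-70)² - 5*(-70))) = -129*(-61 + (-1 + 4900 + 350)) = -129*(-61 + 5249) = -129*5188 = -669252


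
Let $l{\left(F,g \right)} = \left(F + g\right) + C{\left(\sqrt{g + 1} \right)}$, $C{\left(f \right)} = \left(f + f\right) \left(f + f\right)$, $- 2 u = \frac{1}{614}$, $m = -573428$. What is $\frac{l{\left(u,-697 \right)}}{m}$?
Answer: $\frac{4274669}{704169584} \approx 0.0060705$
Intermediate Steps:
$u = - \frac{1}{1228}$ ($u = - \frac{1}{2 \cdot 614} = \left(- \frac{1}{2}\right) \frac{1}{614} = - \frac{1}{1228} \approx -0.00081433$)
$C{\left(f \right)} = 4 f^{2}$ ($C{\left(f \right)} = 2 f 2 f = 4 f^{2}$)
$l{\left(F,g \right)} = 4 + F + 5 g$ ($l{\left(F,g \right)} = \left(F + g\right) + 4 \left(\sqrt{g + 1}\right)^{2} = \left(F + g\right) + 4 \left(\sqrt{1 + g}\right)^{2} = \left(F + g\right) + 4 \left(1 + g\right) = \left(F + g\right) + \left(4 + 4 g\right) = 4 + F + 5 g$)
$\frac{l{\left(u,-697 \right)}}{m} = \frac{4 - \frac{1}{1228} + 5 \left(-697\right)}{-573428} = \left(4 - \frac{1}{1228} - 3485\right) \left(- \frac{1}{573428}\right) = \left(- \frac{4274669}{1228}\right) \left(- \frac{1}{573428}\right) = \frac{4274669}{704169584}$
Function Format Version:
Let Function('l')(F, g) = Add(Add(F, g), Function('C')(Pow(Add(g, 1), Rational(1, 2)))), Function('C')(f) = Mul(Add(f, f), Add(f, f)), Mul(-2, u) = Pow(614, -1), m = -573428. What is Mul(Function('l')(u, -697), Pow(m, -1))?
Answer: Rational(4274669, 704169584) ≈ 0.0060705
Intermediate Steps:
u = Rational(-1, 1228) (u = Mul(Rational(-1, 2), Pow(614, -1)) = Mul(Rational(-1, 2), Rational(1, 614)) = Rational(-1, 1228) ≈ -0.00081433)
Function('C')(f) = Mul(4, Pow(f, 2)) (Function('C')(f) = Mul(Mul(2, f), Mul(2, f)) = Mul(4, Pow(f, 2)))
Function('l')(F, g) = Add(4, F, Mul(5, g)) (Function('l')(F, g) = Add(Add(F, g), Mul(4, Pow(Pow(Add(g, 1), Rational(1, 2)), 2))) = Add(Add(F, g), Mul(4, Pow(Pow(Add(1, g), Rational(1, 2)), 2))) = Add(Add(F, g), Mul(4, Add(1, g))) = Add(Add(F, g), Add(4, Mul(4, g))) = Add(4, F, Mul(5, g)))
Mul(Function('l')(u, -697), Pow(m, -1)) = Mul(Add(4, Rational(-1, 1228), Mul(5, -697)), Pow(-573428, -1)) = Mul(Add(4, Rational(-1, 1228), -3485), Rational(-1, 573428)) = Mul(Rational(-4274669, 1228), Rational(-1, 573428)) = Rational(4274669, 704169584)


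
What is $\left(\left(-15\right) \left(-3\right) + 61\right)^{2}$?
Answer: $11236$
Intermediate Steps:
$\left(\left(-15\right) \left(-3\right) + 61\right)^{2} = \left(45 + 61\right)^{2} = 106^{2} = 11236$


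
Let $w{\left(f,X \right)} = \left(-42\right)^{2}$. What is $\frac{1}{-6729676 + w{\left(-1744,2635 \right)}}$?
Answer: $- \frac{1}{6727912} \approx -1.4863 \cdot 10^{-7}$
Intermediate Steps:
$w{\left(f,X \right)} = 1764$
$\frac{1}{-6729676 + w{\left(-1744,2635 \right)}} = \frac{1}{-6729676 + 1764} = \frac{1}{-6727912} = - \frac{1}{6727912}$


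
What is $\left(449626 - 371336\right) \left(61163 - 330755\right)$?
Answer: $-21106357680$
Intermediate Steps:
$\left(449626 - 371336\right) \left(61163 - 330755\right) = \left(449626 - 371336\right) \left(-269592\right) = 78290 \left(-269592\right) = -21106357680$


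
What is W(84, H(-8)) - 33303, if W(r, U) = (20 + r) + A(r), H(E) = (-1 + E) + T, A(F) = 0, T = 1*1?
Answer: -33199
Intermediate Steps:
T = 1
H(E) = E (H(E) = (-1 + E) + 1 = E)
W(r, U) = 20 + r (W(r, U) = (20 + r) + 0 = 20 + r)
W(84, H(-8)) - 33303 = (20 + 84) - 33303 = 104 - 33303 = -33199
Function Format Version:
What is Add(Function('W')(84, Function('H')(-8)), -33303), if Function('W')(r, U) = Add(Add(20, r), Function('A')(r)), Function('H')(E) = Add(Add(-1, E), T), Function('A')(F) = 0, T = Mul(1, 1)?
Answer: -33199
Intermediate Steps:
T = 1
Function('H')(E) = E (Function('H')(E) = Add(Add(-1, E), 1) = E)
Function('W')(r, U) = Add(20, r) (Function('W')(r, U) = Add(Add(20, r), 0) = Add(20, r))
Add(Function('W')(84, Function('H')(-8)), -33303) = Add(Add(20, 84), -33303) = Add(104, -33303) = -33199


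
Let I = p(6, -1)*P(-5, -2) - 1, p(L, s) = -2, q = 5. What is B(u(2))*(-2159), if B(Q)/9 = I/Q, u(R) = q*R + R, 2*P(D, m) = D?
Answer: -6477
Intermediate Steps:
P(D, m) = D/2
I = 4 (I = -(-5) - 1 = -2*(-5/2) - 1 = 5 - 1 = 4)
u(R) = 6*R (u(R) = 5*R + R = 6*R)
B(Q) = 36/Q (B(Q) = 9*(4/Q) = 36/Q)
B(u(2))*(-2159) = (36/((6*2)))*(-2159) = (36/12)*(-2159) = (36*(1/12))*(-2159) = 3*(-2159) = -6477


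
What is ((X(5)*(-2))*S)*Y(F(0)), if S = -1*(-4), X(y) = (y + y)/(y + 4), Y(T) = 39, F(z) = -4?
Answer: -1040/3 ≈ -346.67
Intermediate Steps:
X(y) = 2*y/(4 + y) (X(y) = (2*y)/(4 + y) = 2*y/(4 + y))
S = 4
((X(5)*(-2))*S)*Y(F(0)) = (((2*5/(4 + 5))*(-2))*4)*39 = (((2*5/9)*(-2))*4)*39 = (((2*5*(⅑))*(-2))*4)*39 = (((10/9)*(-2))*4)*39 = -20/9*4*39 = -80/9*39 = -1040/3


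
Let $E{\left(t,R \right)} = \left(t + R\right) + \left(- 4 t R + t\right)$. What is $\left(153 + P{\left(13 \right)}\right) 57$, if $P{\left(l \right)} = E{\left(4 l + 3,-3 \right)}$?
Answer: $52440$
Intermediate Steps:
$E{\left(t,R \right)} = R + 2 t - 4 R t$ ($E{\left(t,R \right)} = \left(R + t\right) - \left(- t + 4 R t\right) = R + 2 t - 4 R t$)
$P{\left(l \right)} = 39 + 56 l$ ($P{\left(l \right)} = -3 + 2 \left(4 l + 3\right) - - 12 \left(4 l + 3\right) = -3 + 2 \left(3 + 4 l\right) - - 12 \left(3 + 4 l\right) = -3 + \left(6 + 8 l\right) + \left(36 + 48 l\right) = 39 + 56 l$)
$\left(153 + P{\left(13 \right)}\right) 57 = \left(153 + \left(39 + 56 \cdot 13\right)\right) 57 = \left(153 + \left(39 + 728\right)\right) 57 = \left(153 + 767\right) 57 = 920 \cdot 57 = 52440$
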